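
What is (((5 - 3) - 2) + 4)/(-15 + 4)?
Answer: -4/11 ≈ -0.36364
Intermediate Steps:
(((5 - 3) - 2) + 4)/(-15 + 4) = ((2 - 2) + 4)/(-11) = (0 + 4)*(-1/11) = 4*(-1/11) = -4/11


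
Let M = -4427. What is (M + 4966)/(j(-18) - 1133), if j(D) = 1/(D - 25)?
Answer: -3311/6960 ≈ -0.47572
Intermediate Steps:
j(D) = 1/(-25 + D)
(M + 4966)/(j(-18) - 1133) = (-4427 + 4966)/(1/(-25 - 18) - 1133) = 539/(1/(-43) - 1133) = 539/(-1/43 - 1133) = 539/(-48720/43) = 539*(-43/48720) = -3311/6960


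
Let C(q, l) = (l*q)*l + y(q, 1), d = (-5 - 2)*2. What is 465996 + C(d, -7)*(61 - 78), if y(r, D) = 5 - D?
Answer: 477590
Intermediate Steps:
d = -14 (d = -7*2 = -14)
C(q, l) = 4 + q*l² (C(q, l) = (l*q)*l + (5 - 1*1) = q*l² + (5 - 1) = q*l² + 4 = 4 + q*l²)
465996 + C(d, -7)*(61 - 78) = 465996 + (4 - 14*(-7)²)*(61 - 78) = 465996 + (4 - 14*49)*(-17) = 465996 + (4 - 686)*(-17) = 465996 - 682*(-17) = 465996 + 11594 = 477590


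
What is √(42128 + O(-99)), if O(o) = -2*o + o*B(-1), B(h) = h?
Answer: 5*√1697 ≈ 205.97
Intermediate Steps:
O(o) = -3*o (O(o) = -2*o + o*(-1) = -2*o - o = -3*o)
√(42128 + O(-99)) = √(42128 - 3*(-99)) = √(42128 + 297) = √42425 = 5*√1697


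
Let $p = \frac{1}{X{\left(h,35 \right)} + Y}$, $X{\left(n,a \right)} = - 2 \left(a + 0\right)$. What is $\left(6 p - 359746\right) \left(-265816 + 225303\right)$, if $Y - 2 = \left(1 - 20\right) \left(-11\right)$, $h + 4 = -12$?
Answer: $\frac{684996234780}{47} \approx 1.4574 \cdot 10^{10}$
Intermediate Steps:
$h = -16$ ($h = -4 - 12 = -16$)
$X{\left(n,a \right)} = - 2 a$
$Y = 211$ ($Y = 2 + \left(1 - 20\right) \left(-11\right) = 2 - -209 = 2 + 209 = 211$)
$p = \frac{1}{141}$ ($p = \frac{1}{\left(-2\right) 35 + 211} = \frac{1}{-70 + 211} = \frac{1}{141} \approx 0.0070922$)
$\left(6 p - 359746\right) \left(-265816 + 225303\right) = \left(6 \cdot \frac{1}{141} - 359746\right) \left(-265816 + 225303\right) = \left(\frac{2}{47} - 359746\right) \left(-40513\right) = \left(- \frac{16908060}{47}\right) \left(-40513\right) = \frac{684996234780}{47}$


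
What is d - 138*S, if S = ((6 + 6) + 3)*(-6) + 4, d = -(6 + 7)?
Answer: 11855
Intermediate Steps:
d = -13 (d = -1*13 = -13)
S = -86 (S = (12 + 3)*(-6) + 4 = 15*(-6) + 4 = -90 + 4 = -86)
d - 138*S = -13 - 138*(-86) = -13 + 11868 = 11855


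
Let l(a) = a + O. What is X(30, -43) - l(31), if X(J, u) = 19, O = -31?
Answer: 19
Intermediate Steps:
l(a) = -31 + a (l(a) = a - 31 = -31 + a)
X(30, -43) - l(31) = 19 - (-31 + 31) = 19 - 1*0 = 19 + 0 = 19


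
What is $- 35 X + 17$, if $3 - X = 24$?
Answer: $752$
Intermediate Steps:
$X = -21$ ($X = 3 - 24 = -21$)
$- 35 X + 17 = \left(-35\right) \left(-21\right) + 17 = 735 + 17 = 752$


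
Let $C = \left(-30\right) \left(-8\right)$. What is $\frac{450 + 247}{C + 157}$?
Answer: $\frac{697}{397} \approx 1.7557$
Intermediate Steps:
$C = 240$
$\frac{450 + 247}{C + 157} = \frac{450 + 247}{240 + 157} = \frac{697}{397}$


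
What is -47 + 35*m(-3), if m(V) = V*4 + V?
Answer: -572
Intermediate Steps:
m(V) = 5*V (m(V) = 4*V + V = 5*V)
-47 + 35*m(-3) = -47 + 35*(5*(-3)) = -47 + 35*(-15) = -47 - 525 = -572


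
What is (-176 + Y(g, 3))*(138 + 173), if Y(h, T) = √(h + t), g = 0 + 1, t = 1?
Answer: -54736 + 311*√2 ≈ -54296.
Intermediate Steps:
g = 1
Y(h, T) = √(1 + h) (Y(h, T) = √(h + 1) = √(1 + h))
(-176 + Y(g, 3))*(138 + 173) = (-176 + √(1 + 1))*(138 + 173) = (-176 + √2)*311 = -54736 + 311*√2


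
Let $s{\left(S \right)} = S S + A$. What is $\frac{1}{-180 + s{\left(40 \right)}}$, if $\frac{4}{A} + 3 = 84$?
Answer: $\frac{81}{115024} \approx 0.0007042$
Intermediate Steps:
$A = \frac{4}{81}$ ($A = \frac{4}{-3 + 84} = \frac{4}{81} \approx 0.049383$)
$s{\left(S \right)} = \frac{4}{81} + S^{2}$ ($s{\left(S \right)} = S S + \frac{4}{81} = S^{2} + \frac{4}{81} = \frac{4}{81} + S^{2}$)
$\frac{1}{-180 + s{\left(40 \right)}} = \frac{1}{-180 + \left(\frac{4}{81} + 40^{2}\right)} = \frac{1}{-180 + \left(\frac{4}{81} + 1600\right)} = \frac{1}{-180 + \frac{129604}{81}} = \frac{1}{\frac{115024}{81}} = \frac{81}{115024}$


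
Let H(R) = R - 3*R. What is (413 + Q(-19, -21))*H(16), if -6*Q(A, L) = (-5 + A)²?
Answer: -10144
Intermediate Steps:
H(R) = -2*R
Q(A, L) = -(-5 + A)²/6
(413 + Q(-19, -21))*H(16) = (413 - (-5 - 19)²/6)*(-2*16) = (413 - ⅙*(-24)²)*(-32) = (413 - ⅙*576)*(-32) = (413 - 96)*(-32) = 317*(-32) = -10144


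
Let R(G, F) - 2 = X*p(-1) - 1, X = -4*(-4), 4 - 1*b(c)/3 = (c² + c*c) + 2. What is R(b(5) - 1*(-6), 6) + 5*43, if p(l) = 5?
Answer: 296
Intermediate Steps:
b(c) = 6 - 6*c² (b(c) = 12 - 3*((c² + c*c) + 2) = 12 - 3*((c² + c²) + 2) = 12 - 3*(2*c² + 2) = 12 - 3*(2 + 2*c²) = 12 + (-6 - 6*c²) = 6 - 6*c²)
X = 16
R(G, F) = 81 (R(G, F) = 2 + (16*5 - 1) = 2 + (80 - 1) = 2 + 79 = 81)
R(b(5) - 1*(-6), 6) + 5*43 = 81 + 5*43 = 81 + 215 = 296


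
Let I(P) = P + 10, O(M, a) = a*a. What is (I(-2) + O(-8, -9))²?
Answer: 7921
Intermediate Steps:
O(M, a) = a²
I(P) = 10 + P
(I(-2) + O(-8, -9))² = ((10 - 2) + (-9)²)² = (8 + 81)² = 89² = 7921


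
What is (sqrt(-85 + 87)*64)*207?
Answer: 13248*sqrt(2) ≈ 18736.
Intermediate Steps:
(sqrt(-85 + 87)*64)*207 = (sqrt(2)*64)*207 = (64*sqrt(2))*207 = 13248*sqrt(2)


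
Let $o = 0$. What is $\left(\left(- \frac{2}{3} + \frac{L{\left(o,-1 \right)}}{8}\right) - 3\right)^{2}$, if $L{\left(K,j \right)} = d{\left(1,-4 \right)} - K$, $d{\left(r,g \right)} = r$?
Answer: $\frac{7225}{576} \approx 12.543$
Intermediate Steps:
$L{\left(K,j \right)} = 1 - K$
$\left(\left(- \frac{2}{3} + \frac{L{\left(o,-1 \right)}}{8}\right) - 3\right)^{2} = \left(\left(- \frac{2}{3} + \frac{1 - 0}{8}\right) - 3\right)^{2} = \left(\left(\left(-2\right) \frac{1}{3} + \left(1 + 0\right) \frac{1}{8}\right) - 3\right)^{2} = \left(\left(- \frac{2}{3} + 1 \cdot \frac{1}{8}\right) - 3\right)^{2} = \left(\left(- \frac{2}{3} + \frac{1}{8}\right) - 3\right)^{2} = \left(- \frac{13}{24} - 3\right)^{2} = \left(- \frac{85}{24}\right)^{2} = \frac{7225}{576}$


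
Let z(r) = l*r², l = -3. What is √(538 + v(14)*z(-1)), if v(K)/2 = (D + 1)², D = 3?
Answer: √442 ≈ 21.024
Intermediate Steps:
v(K) = 32 (v(K) = 2*(3 + 1)² = 2*4² = 2*16 = 32)
z(r) = -3*r²
√(538 + v(14)*z(-1)) = √(538 + 32*(-3*(-1)²)) = √(538 + 32*(-3*1)) = √(538 + 32*(-3)) = √(538 - 96) = √442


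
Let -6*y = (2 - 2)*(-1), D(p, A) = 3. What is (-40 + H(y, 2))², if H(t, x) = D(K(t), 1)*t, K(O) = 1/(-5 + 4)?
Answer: 1600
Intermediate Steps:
K(O) = -1 (K(O) = 1/(-1) = -1)
y = 0 (y = -(2 - 2)*(-1)/6 = -0*(-1) = -⅙*0 = 0)
H(t, x) = 3*t
(-40 + H(y, 2))² = (-40 + 3*0)² = (-40 + 0)² = (-40)² = 1600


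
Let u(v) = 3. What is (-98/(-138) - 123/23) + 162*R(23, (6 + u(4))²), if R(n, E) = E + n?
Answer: 1162192/69 ≈ 16843.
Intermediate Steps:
(-98/(-138) - 123/23) + 162*R(23, (6 + u(4))²) = (-98/(-138) - 123/23) + 162*((6 + 3)² + 23) = (-98*(-1/138) - 123*1/23) + 162*(9² + 23) = (49/69 - 123/23) + 162*(81 + 23) = -320/69 + 162*104 = -320/69 + 16848 = 1162192/69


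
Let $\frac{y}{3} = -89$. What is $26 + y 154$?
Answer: $-41092$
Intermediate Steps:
$y = -267$ ($y = 3 \left(-89\right) = -267$)
$26 + y 154 = 26 - 41118 = -41092$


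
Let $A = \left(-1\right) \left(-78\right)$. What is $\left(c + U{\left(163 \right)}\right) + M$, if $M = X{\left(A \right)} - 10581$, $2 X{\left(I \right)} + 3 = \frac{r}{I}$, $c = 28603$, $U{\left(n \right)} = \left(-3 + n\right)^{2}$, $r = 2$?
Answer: $\frac{1701200}{39} \approx 43621.0$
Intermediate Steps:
$A = 78$
$X{\left(I \right)} = - \frac{3}{2} + \frac{1}{I}$ ($X{\left(I \right)} = - \frac{3}{2} + \frac{2 \frac{1}{I}}{2} = - \frac{3}{2} + \frac{1}{I}$)
$M = - \frac{412717}{39}$ ($M = \left(- \frac{3}{2} + \frac{1}{78}\right) - 10581 = - \frac{58}{39} - 10581 = - \frac{412717}{39} \approx -10582.0$)
$\left(c + U{\left(163 \right)}\right) + M = \left(28603 + \left(-3 + 163\right)^{2}\right) - \frac{412717}{39} = \left(28603 + 160^{2}\right) - \frac{412717}{39} = \left(28603 + 25600\right) - \frac{412717}{39} = 54203 - \frac{412717}{39} = \frac{1701200}{39}$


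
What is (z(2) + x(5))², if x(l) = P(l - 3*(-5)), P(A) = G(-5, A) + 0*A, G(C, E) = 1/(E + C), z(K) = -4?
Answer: 3481/225 ≈ 15.471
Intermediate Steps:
G(C, E) = 1/(C + E)
P(A) = 1/(-5 + A) (P(A) = 1/(-5 + A) + 0*A = 1/(-5 + A) + 0 = 1/(-5 + A))
x(l) = 1/(10 + l) (x(l) = 1/(-5 + (l - 3*(-5))) = 1/(-5 + (l + 15)) = 1/(-5 + (15 + l)) = 1/(10 + l))
(z(2) + x(5))² = (-4 + 1/(10 + 5))² = (-4 + 1/15)² = (-59/15)² = 3481/225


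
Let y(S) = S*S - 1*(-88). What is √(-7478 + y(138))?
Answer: √11654 ≈ 107.95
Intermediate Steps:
y(S) = 88 + S² (y(S) = S² + 88 = 88 + S²)
√(-7478 + y(138)) = √(-7478 + (88 + 138²)) = √(-7478 + (88 + 19044)) = √(-7478 + 19132) = √11654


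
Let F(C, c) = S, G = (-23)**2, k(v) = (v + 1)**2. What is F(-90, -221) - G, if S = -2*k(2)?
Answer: -547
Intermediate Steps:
k(v) = (1 + v)**2
G = 529
S = -18 (S = -2*(1 + 2)**2 = -2*3**2 = -2*9 = -18)
F(C, c) = -18
F(-90, -221) - G = -18 - 1*529 = -18 - 529 = -547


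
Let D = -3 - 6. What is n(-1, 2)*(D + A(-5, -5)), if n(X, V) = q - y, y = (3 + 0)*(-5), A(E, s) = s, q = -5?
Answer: -140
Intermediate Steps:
y = -15 (y = 3*(-5) = -15)
n(X, V) = 10 (n(X, V) = -5 - 1*(-15) = -5 + 15 = 10)
D = -9
n(-1, 2)*(D + A(-5, -5)) = 10*(-9 - 5) = 10*(-14) = -140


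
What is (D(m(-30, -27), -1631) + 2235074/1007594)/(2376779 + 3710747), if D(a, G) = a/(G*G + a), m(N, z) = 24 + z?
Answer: 2972823479455/8158378280969643076 ≈ 3.6439e-7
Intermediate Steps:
D(a, G) = a/(a + G**2) (D(a, G) = a/(G**2 + a) = a/(a + G**2))
(D(m(-30, -27), -1631) + 2235074/1007594)/(2376779 + 3710747) = ((24 - 27)/((24 - 27) + (-1631)**2) + 2235074/1007594)/(2376779 + 3710747) = (-3/(-3 + 2660161) + 2235074*(1/1007594))/6087526 = (-3/2660158 + 1117537/503797)*(1/6087526) = (2972823479455/1340179619926)*(1/6087526) = 2972823479455/8158378280969643076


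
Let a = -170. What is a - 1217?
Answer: -1387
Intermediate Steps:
a - 1217 = -170 - 1217 = -1387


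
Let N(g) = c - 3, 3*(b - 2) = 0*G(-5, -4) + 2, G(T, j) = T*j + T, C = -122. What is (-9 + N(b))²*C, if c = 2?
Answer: -12200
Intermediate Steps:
G(T, j) = T + T*j
b = 8/3 (b = 2 + (0*(-5*(1 - 4)) + 2)/3 = 2 + (0*(-5*(-3)) + 2)/3 = 2 + (0*15 + 2)/3 = 2 + (0 + 2)/3 = 2 + (⅓)*2 = 2 + ⅔ = 8/3 ≈ 2.6667)
N(g) = -1 (N(g) = 2 - 3 = -1)
(-9 + N(b))²*C = (-9 - 1)²*(-122) = (-10)²*(-122) = 100*(-122) = -12200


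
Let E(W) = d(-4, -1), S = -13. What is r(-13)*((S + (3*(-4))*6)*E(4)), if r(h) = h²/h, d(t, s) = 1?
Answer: 1105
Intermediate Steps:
E(W) = 1
r(h) = h
r(-13)*((S + (3*(-4))*6)*E(4)) = -13*(-13 + (3*(-4))*6) = -13*(-13 - 12*6) = -13*(-13 - 72) = -(-1105) = -13*(-85) = 1105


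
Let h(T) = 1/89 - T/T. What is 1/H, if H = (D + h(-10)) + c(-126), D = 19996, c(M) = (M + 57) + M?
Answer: 89/1762201 ≈ 5.0505e-5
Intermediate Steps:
c(M) = 57 + 2*M (c(M) = (57 + M) + M = 57 + 2*M)
h(T) = -88/89 (h(T) = 1/89 - 1*1 = 1/89 - 1 = -88/89)
H = 1762201/89 (H = (19996 - 88/89) + (57 + 2*(-126)) = 1779556/89 + (57 - 252) = 1779556/89 - 195 = 1762201/89 ≈ 19800.)
1/H = 1/(1762201/89) = 89/1762201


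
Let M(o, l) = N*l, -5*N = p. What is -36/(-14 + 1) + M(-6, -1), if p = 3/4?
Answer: 759/260 ≈ 2.9192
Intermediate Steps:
p = ¾ (p = 3*(¼) = ¾ ≈ 0.75000)
N = -3/20 (N = -⅕*¾ = -3/20 ≈ -0.15000)
M(o, l) = -3*l/20
-36/(-14 + 1) + M(-6, -1) = -36/(-14 + 1) - 3/20*(-1) = -36/(-13) + 3/20 = -36*(-1/13) + 3/20 = 36/13 + 3/20 = 759/260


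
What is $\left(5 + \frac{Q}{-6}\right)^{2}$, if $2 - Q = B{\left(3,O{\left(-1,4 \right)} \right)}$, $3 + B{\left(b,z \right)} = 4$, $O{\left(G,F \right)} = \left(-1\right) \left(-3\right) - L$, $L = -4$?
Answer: $\frac{841}{36} \approx 23.361$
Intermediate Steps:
$O{\left(G,F \right)} = 7$ ($O{\left(G,F \right)} = \left(-1\right) \left(-3\right) - -4 = 3 + 4 = 7$)
$B{\left(b,z \right)} = 1$ ($B{\left(b,z \right)} = -3 + 4 = 1$)
$Q = 1$ ($Q = 2 - 1 = 1$)
$\left(5 + \frac{Q}{-6}\right)^{2} = \left(5 + 1 \frac{1}{-6}\right)^{2} = \left(5 + 1 \left(- \frac{1}{6}\right)\right)^{2} = \left(5 - \frac{1}{6}\right)^{2} = \left(\frac{29}{6}\right)^{2} = \frac{841}{36}$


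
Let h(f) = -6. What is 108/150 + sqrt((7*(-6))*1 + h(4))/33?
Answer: 18/25 + 4*I*sqrt(3)/33 ≈ 0.72 + 0.20995*I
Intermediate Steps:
108/150 + sqrt((7*(-6))*1 + h(4))/33 = 108/150 + sqrt((7*(-6))*1 - 6)/33 = 108*(1/150) + sqrt(-42*1 - 6)*(1/33) = 18/25 + sqrt(-42 - 6)*(1/33) = 18/25 + sqrt(-48)*(1/33) = 18/25 + (4*I*sqrt(3))*(1/33) = 18/25 + 4*I*sqrt(3)/33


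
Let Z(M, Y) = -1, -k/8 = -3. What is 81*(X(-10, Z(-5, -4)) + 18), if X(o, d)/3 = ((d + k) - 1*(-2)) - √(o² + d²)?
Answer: 7533 - 243*√101 ≈ 5090.9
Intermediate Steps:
k = 24 (k = -8*(-3) = 24)
X(o, d) = 78 - 3*√(d² + o²) + 3*d (X(o, d) = 3*(((d + 24) - 1*(-2)) - √(o² + d²)) = 3*(((24 + d) + 2) - √(d² + o²)) = 3*((26 + d) - √(d² + o²)) = 3*(26 + d - √(d² + o²)) = 78 - 3*√(d² + o²) + 3*d)
81*(X(-10, Z(-5, -4)) + 18) = 81*((78 - 3*√((-1)² + (-10)²) + 3*(-1)) + 18) = 81*((78 - 3*√(1 + 100) - 3) + 18) = 81*((78 - 3*√101 - 3) + 18) = 81*((75 - 3*√101) + 18) = 81*(93 - 3*√101) = 7533 - 243*√101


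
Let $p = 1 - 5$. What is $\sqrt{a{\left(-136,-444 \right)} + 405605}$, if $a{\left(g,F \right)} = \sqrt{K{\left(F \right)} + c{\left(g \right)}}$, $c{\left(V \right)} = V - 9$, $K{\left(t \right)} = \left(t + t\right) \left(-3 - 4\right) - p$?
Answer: $\sqrt{405605 + 45 \sqrt{3}} \approx 636.93$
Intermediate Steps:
$p = -4$
$K{\left(t \right)} = 4 - 14 t$ ($K{\left(t \right)} = \left(t + t\right) \left(-3 - 4\right) - -4 = 2 t \left(-7\right) + 4 = - 14 t + 4 = 4 - 14 t$)
$c{\left(V \right)} = -9 + V$
$a{\left(g,F \right)} = \sqrt{-5 + g - 14 F}$ ($a{\left(g,F \right)} = \sqrt{\left(4 - 14 F\right) + \left(-9 + g\right)} = \sqrt{-5 + g - 14 F}$)
$\sqrt{a{\left(-136,-444 \right)} + 405605} = \sqrt{\sqrt{-5 - 136 - -6216} + 405605} = \sqrt{\sqrt{-5 - 136 + 6216} + 405605} = \sqrt{\sqrt{6075} + 405605} = \sqrt{45 \sqrt{3} + 405605} = \sqrt{405605 + 45 \sqrt{3}}$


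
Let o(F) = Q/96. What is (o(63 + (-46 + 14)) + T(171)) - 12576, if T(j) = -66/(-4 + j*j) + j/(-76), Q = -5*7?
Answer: -35305057975/2806752 ≈ -12579.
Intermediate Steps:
Q = -35
T(j) = -66/(-4 + j**2) - j/76 (T(j) = -66/(-4 + j**2) + j*(-1/76) = -66/(-4 + j**2) - j/76)
o(F) = -35/96
(o(63 + (-46 + 14)) + T(171)) - 12576 = (-35/96 + (-5016 - 1*171**3 + 4*171)/(76*(-4 + 171**2))) - 12576 = (-35/96 + (-5016 - 1*5000211 + 684)/(76*(-4 + 29241))) - 12576 = (-35/96 + (1/76)*(-5016 - 5000211 + 684)/29237) - 12576 = (-35/96 + (1/76)*(1/29237)*(-5004543)) - 12576 = (-35/96 - 263397/116948) - 12576 = -7344823/2806752 - 12576 = -35305057975/2806752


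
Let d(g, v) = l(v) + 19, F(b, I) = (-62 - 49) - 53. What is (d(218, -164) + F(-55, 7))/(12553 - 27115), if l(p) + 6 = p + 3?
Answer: 52/2427 ≈ 0.021426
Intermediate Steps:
F(b, I) = -164 (F(b, I) = -111 - 53 = -164)
l(p) = -3 + p (l(p) = -6 + (p + 3) = -6 + (3 + p) = -3 + p)
d(g, v) = 16 + v (d(g, v) = (-3 + v) + 19 = 16 + v)
(d(218, -164) + F(-55, 7))/(12553 - 27115) = ((16 - 164) - 164)/(12553 - 27115) = (-148 - 164)/(-14562) = -312*(-1/14562) = 52/2427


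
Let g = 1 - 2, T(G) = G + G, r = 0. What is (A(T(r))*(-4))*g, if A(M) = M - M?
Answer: 0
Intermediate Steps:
T(G) = 2*G
A(M) = 0
g = -1
(A(T(r))*(-4))*g = (0*(-4))*(-1) = 0*(-1) = 0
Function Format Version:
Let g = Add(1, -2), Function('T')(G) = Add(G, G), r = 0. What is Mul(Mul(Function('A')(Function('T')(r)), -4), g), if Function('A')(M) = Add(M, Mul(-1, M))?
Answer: 0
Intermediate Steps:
Function('T')(G) = Mul(2, G)
Function('A')(M) = 0
g = -1
Mul(Mul(Function('A')(Function('T')(r)), -4), g) = Mul(Mul(0, -4), -1) = Mul(0, -1) = 0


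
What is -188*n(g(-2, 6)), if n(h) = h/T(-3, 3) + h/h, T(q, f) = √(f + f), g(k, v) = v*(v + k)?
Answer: -188 - 752*√6 ≈ -2030.0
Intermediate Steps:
g(k, v) = v*(k + v)
T(q, f) = √2*√f (T(q, f) = √(2*f) = √2*√f)
n(h) = 1 + h*√6/6 (n(h) = h/((√2*√3)) + h/h = h/(√6) + 1 = h*(√6/6) + 1 = h*√6/6 + 1 = 1 + h*√6/6)
-188*n(g(-2, 6)) = -188*(1 + (6*(-2 + 6))*√6/6) = -188*(1 + (6*4)*√6/6) = -188*(1 + (⅙)*24*√6) = -188*(1 + 4*√6) = -188 - 752*√6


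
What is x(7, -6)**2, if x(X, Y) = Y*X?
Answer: 1764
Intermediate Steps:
x(X, Y) = X*Y
x(7, -6)**2 = (7*(-6))**2 = (-42)**2 = 1764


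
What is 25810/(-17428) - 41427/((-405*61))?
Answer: 4686317/23919930 ≈ 0.19592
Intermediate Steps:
25810/(-17428) - 41427/((-405*61)) = 25810*(-1/17428) - 41427/(-24705) = -12905/8714 - 41427*(-1/24705) = -12905/8714 + 4603/2745 = 4686317/23919930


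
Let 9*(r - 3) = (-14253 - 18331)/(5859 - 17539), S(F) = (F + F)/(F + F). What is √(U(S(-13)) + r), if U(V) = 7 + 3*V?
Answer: √63835945/2190 ≈ 3.6483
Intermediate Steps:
S(F) = 1 (S(F) = (2*F)/((2*F)) = (2*F)*(1/(2*F)) = 1)
r = 43493/13140 (r = 3 + ((-14253 - 18331)/(5859 - 17539))/9 = 3 + (-32584/(-11680))/9 = 3 + (-32584*(-1/11680))/9 = 3 + (⅑)*(4073/1460) = 3 + 4073/13140 = 43493/13140 ≈ 3.3100)
√(U(S(-13)) + r) = √((7 + 3*1) + 43493/13140) = √((7 + 3) + 43493/13140) = √(10 + 43493/13140) = √(174893/13140) = √63835945/2190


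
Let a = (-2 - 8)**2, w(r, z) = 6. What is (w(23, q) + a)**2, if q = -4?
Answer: 11236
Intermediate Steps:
a = 100 (a = (-10)**2 = 100)
(w(23, q) + a)**2 = (6 + 100)**2 = 106**2 = 11236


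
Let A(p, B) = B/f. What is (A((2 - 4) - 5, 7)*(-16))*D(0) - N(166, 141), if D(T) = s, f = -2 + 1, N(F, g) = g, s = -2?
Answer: -365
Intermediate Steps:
f = -1
D(T) = -2
A(p, B) = -B (A(p, B) = B/(-1) = B*(-1) = -B)
(A((2 - 4) - 5, 7)*(-16))*D(0) - N(166, 141) = (-1*7*(-16))*(-2) - 1*141 = -7*(-16)*(-2) - 141 = 112*(-2) - 141 = -224 - 141 = -365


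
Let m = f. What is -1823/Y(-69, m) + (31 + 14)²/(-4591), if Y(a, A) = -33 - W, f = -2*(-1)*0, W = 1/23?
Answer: 190957039/3489160 ≈ 54.729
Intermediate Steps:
W = 1/23 ≈ 0.043478
f = 0 (f = 2*0 = 0)
m = 0
Y(a, A) = -760/23 (Y(a, A) = -33 - 1*1/23 = -33 - 1/23 = -760/23)
-1823/Y(-69, m) + (31 + 14)²/(-4591) = -1823/(-760/23) + (31 + 14)²/(-4591) = -1823*(-23/760) + 45²*(-1/4591) = 41929/760 + 2025*(-1/4591) = 41929/760 - 2025/4591 = 190957039/3489160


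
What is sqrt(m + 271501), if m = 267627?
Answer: 2*sqrt(134782) ≈ 734.25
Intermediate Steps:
sqrt(m + 271501) = sqrt(267627 + 271501) = sqrt(539128) = 2*sqrt(134782)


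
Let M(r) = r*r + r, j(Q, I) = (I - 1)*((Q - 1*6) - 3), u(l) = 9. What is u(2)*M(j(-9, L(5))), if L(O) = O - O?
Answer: 3078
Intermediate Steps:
L(O) = 0
j(Q, I) = (-1 + I)*(-9 + Q) (j(Q, I) = (-1 + I)*((Q - 6) - 3) = (-1 + I)*((-6 + Q) - 3) = (-1 + I)*(-9 + Q))
M(r) = r + r² (M(r) = r² + r = r + r²)
u(2)*M(j(-9, L(5))) = 9*((9 - 1*(-9) - 9*0 + 0*(-9))*(1 + (9 - 1*(-9) - 9*0 + 0*(-9)))) = 9*((9 + 9 + 0 + 0)*(1 + (9 + 9 + 0 + 0))) = 9*(18*(1 + 18)) = 9*(18*19) = 9*342 = 3078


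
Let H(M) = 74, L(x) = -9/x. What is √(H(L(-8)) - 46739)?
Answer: 3*I*√5185 ≈ 216.02*I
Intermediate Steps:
√(H(L(-8)) - 46739) = √(74 - 46739) = √(-46665) = 3*I*√5185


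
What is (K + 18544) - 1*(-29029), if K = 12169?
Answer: 59742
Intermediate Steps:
(K + 18544) - 1*(-29029) = (12169 + 18544) - 1*(-29029) = 30713 + 29029 = 59742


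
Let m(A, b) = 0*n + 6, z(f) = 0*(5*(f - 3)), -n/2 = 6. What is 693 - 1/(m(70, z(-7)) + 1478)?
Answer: 1028411/1484 ≈ 693.00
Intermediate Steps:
n = -12 (n = -2*6 = -12)
z(f) = 0 (z(f) = 0*(5*(-3 + f)) = 0*(-15 + 5*f) = 0)
m(A, b) = 6 (m(A, b) = 0*(-12) + 6 = 0 + 6 = 6)
693 - 1/(m(70, z(-7)) + 1478) = 693 - 1/(6 + 1478) = 693 - 1/1484 = 1028411/1484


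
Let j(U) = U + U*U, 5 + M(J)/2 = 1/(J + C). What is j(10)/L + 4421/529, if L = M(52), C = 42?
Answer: -661481/248101 ≈ -2.6662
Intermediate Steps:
M(J) = -10 + 2/(42 + J) (M(J) = -10 + 2/(J + 42) = -10 + 2/(42 + J))
j(U) = U + U²
L = -469/47 (L = 2*(-209 - 5*52)/(42 + 52) = 2*(-209 - 260)/94 = 2*(1/94)*(-469) = -469/47 ≈ -9.9787)
j(10)/L + 4421/529 = (10*(1 + 10))/(-469/47) + 4421/529 = (10*11)*(-47/469) + 4421*(1/529) = 110*(-47/469) + 4421/529 = -5170/469 + 4421/529 = -661481/248101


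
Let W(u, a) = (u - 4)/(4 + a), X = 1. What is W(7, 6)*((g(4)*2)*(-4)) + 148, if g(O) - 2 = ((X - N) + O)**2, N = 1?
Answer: 524/5 ≈ 104.80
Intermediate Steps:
g(O) = 2 + O**2 (g(O) = 2 + ((1 - 1*1) + O)**2 = 2 + ((1 - 1) + O)**2 = 2 + (0 + O)**2 = 2 + O**2)
W(u, a) = (-4 + u)/(4 + a)
W(7, 6)*((g(4)*2)*(-4)) + 148 = ((-4 + 7)/(4 + 6))*(((2 + 4**2)*2)*(-4)) + 148 = (3/10)*(((2 + 16)*2)*(-4)) + 148 = ((1/10)*3)*((18*2)*(-4)) + 148 = 3*(36*(-4))/10 + 148 = (3/10)*(-144) + 148 = -216/5 + 148 = 524/5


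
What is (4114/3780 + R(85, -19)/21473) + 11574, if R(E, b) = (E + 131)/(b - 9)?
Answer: 469763024161/40583970 ≈ 11575.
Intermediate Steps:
R(E, b) = (131 + E)/(-9 + b)
(4114/3780 + R(85, -19)/21473) + 11574 = (4114/3780 + ((131 + 85)/(-9 - 19))/21473) + 11574 = (4114*(1/3780) + (216/(-28))*(1/21473)) + 11574 = (2057/1890 - 1/28*216*(1/21473)) + 11574 = (2057/1890 - 54/7*1/21473) + 11574 = (2057/1890 - 54/150311) + 11574 = 44155381/40583970 + 11574 = 469763024161/40583970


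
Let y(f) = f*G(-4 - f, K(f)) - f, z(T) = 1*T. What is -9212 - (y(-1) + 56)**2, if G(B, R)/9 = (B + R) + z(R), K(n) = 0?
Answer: -16268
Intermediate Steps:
z(T) = T
G(B, R) = 9*B + 18*R (G(B, R) = 9*((B + R) + R) = 9*(B + 2*R) = 9*B + 18*R)
y(f) = -f + f*(-36 - 9*f) (y(f) = f*(9*(-4 - f) + 18*0) - f = f*((-36 - 9*f) + 0) - f = f*(-36 - 9*f) - f = -f + f*(-36 - 9*f))
-9212 - (y(-1) + 56)**2 = -9212 - (-1*(-1)*(37 + 9*(-1)) + 56)**2 = -9212 - (-1*(-1)*(37 - 9) + 56)**2 = -9212 - (-1*(-1)*28 + 56)**2 = -9212 - (28 + 56)**2 = -9212 - 1*84**2 = -9212 - 1*7056 = -9212 - 7056 = -16268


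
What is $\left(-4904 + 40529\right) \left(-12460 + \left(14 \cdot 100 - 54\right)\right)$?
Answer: $-395936250$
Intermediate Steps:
$\left(-4904 + 40529\right) \left(-12460 + \left(14 \cdot 100 - 54\right)\right) = 35625 \left(-12460 + \left(1400 - 54\right)\right) = 35625 \left(-12460 + 1346\right) = 35625 \left(-11114\right) = -395936250$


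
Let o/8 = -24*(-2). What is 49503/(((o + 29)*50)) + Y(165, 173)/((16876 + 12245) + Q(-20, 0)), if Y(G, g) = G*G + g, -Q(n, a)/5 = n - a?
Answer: 2012295863/603413650 ≈ 3.3349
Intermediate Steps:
Q(n, a) = -5*n + 5*a (Q(n, a) = -5*(n - a) = -5*n + 5*a)
o = 384 (o = 8*(-24*(-2)) = 8*48 = 384)
Y(G, g) = g + G**2 (Y(G, g) = G**2 + g = g + G**2)
49503/(((o + 29)*50)) + Y(165, 173)/((16876 + 12245) + Q(-20, 0)) = 49503/(((384 + 29)*50)) + (173 + 165**2)/((16876 + 12245) + (-5*(-20) + 5*0)) = 49503/((413*50)) + (173 + 27225)/(29121 + (100 + 0)) = 49503/20650 + 27398/(29121 + 100) = 49503*(1/20650) + 27398/29221 = 49503/20650 + 27398*(1/29221) = 49503/20650 + 27398/29221 = 2012295863/603413650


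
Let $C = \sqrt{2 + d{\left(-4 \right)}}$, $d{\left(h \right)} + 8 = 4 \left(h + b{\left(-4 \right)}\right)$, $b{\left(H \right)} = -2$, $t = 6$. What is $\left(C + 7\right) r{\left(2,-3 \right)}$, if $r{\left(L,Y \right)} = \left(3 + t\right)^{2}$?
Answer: $567 + 81 i \sqrt{30} \approx 567.0 + 443.66 i$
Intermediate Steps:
$r{\left(L,Y \right)} = 81$ ($r{\left(L,Y \right)} = \left(3 + 6\right)^{2} = 9^{2} = 81$)
$d{\left(h \right)} = -16 + 4 h$ ($d{\left(h \right)} = -8 + 4 \left(h - 2\right) = -8 + 4 \left(-2 + h\right) = -8 + \left(-8 + 4 h\right) = -16 + 4 h$)
$C = i \sqrt{30}$ ($C = \sqrt{2 + \left(-16 + 4 \left(-4\right)\right)} = \sqrt{2 - 32} = \sqrt{-30} = i \sqrt{30} \approx 5.4772 i$)
$\left(C + 7\right) r{\left(2,-3 \right)} = \left(i \sqrt{30} + 7\right) 81 = \left(7 + i \sqrt{30}\right) 81 = 567 + 81 i \sqrt{30}$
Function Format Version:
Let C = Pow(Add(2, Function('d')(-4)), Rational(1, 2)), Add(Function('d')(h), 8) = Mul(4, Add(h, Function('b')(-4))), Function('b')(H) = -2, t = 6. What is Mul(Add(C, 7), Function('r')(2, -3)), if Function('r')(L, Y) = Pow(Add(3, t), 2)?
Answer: Add(567, Mul(81, I, Pow(30, Rational(1, 2)))) ≈ Add(567.00, Mul(443.66, I))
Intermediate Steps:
Function('r')(L, Y) = 81 (Function('r')(L, Y) = Pow(Add(3, 6), 2) = Pow(9, 2) = 81)
Function('d')(h) = Add(-16, Mul(4, h)) (Function('d')(h) = Add(-8, Mul(4, Add(h, -2))) = Add(-8, Mul(4, Add(-2, h))) = Add(-8, Add(-8, Mul(4, h))) = Add(-16, Mul(4, h)))
C = Mul(I, Pow(30, Rational(1, 2))) (C = Pow(Add(2, Add(-16, Mul(4, -4))), Rational(1, 2)) = Pow(Add(2, Add(-16, -16)), Rational(1, 2)) = Pow(Add(2, -32), Rational(1, 2)) = Pow(-30, Rational(1, 2)) = Mul(I, Pow(30, Rational(1, 2))) ≈ Mul(5.4772, I))
Mul(Add(C, 7), Function('r')(2, -3)) = Mul(Add(Mul(I, Pow(30, Rational(1, 2))), 7), 81) = Mul(Add(7, Mul(I, Pow(30, Rational(1, 2)))), 81) = Add(567, Mul(81, I, Pow(30, Rational(1, 2))))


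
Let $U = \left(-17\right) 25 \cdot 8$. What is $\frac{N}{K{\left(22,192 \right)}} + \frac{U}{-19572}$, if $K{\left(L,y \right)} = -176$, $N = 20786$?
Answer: $- \frac{50778149}{430584} \approx -117.93$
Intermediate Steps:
$U = -3400$ ($U = \left(-425\right) 8 = -3400$)
$\frac{N}{K{\left(22,192 \right)}} + \frac{U}{-19572} = \frac{20786}{-176} - \frac{3400}{-19572} = 20786 \left(- \frac{1}{176}\right) - - \frac{850}{4893} = - \frac{10393}{88} + \frac{850}{4893} = - \frac{50778149}{430584}$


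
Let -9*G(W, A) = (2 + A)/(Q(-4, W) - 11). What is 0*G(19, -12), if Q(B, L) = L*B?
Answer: 0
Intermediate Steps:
Q(B, L) = B*L
G(W, A) = -(2 + A)/(9*(-11 - 4*W)) (G(W, A) = -(2 + A)/(9*(-4*W - 11)) = -(2 + A)/(9*(-11 - 4*W)))
0*G(19, -12) = 0*((2 - 12)/(9*(11 + 4*19))) = 0*((1/9)*(-10)/(11 + 76)) = 0*((1/9)*(-10)/87) = 0*((1/9)*(1/87)*(-10)) = 0*(-10/783) = 0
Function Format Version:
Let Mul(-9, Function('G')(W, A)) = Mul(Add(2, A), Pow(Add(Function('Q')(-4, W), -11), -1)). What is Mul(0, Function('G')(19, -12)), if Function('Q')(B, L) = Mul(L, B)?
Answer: 0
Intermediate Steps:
Function('Q')(B, L) = Mul(B, L)
Function('G')(W, A) = Mul(Rational(-1, 9), Pow(Add(-11, Mul(-4, W)), -1), Add(2, A)) (Function('G')(W, A) = Mul(Rational(-1, 9), Mul(Add(2, A), Pow(Add(Mul(-4, W), -11), -1))) = Mul(Rational(-1, 9), Mul(Add(2, A), Pow(Add(-11, Mul(-4, W)), -1))) = Mul(Rational(-1, 9), Mul(Pow(Add(-11, Mul(-4, W)), -1), Add(2, A))) = Mul(Rational(-1, 9), Pow(Add(-11, Mul(-4, W)), -1), Add(2, A)))
Mul(0, Function('G')(19, -12)) = Mul(0, Mul(Rational(1, 9), Pow(Add(11, Mul(4, 19)), -1), Add(2, -12))) = Mul(0, Mul(Rational(1, 9), Pow(Add(11, 76), -1), -10)) = Mul(0, Mul(Rational(1, 9), Pow(87, -1), -10)) = Mul(0, Mul(Rational(1, 9), Rational(1, 87), -10)) = Mul(0, Rational(-10, 783)) = 0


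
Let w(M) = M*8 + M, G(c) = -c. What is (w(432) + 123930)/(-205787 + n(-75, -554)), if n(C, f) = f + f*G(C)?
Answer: -127818/247891 ≈ -0.51562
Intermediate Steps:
w(M) = 9*M (w(M) = 8*M + M = 9*M)
n(C, f) = f - C*f (n(C, f) = f + f*(-C) = f - C*f)
(w(432) + 123930)/(-205787 + n(-75, -554)) = (9*432 + 123930)/(-205787 - 554*(1 - 1*(-75))) = (3888 + 123930)/(-205787 - 554*(1 + 75)) = 127818/(-205787 - 554*76) = 127818/(-205787 - 42104) = 127818/(-247891) = 127818*(-1/247891) = -127818/247891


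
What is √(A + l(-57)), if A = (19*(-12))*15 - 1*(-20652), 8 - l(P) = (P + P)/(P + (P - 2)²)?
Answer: √3158098259/428 ≈ 131.30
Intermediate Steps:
l(P) = 8 - 2*P/(P + (-2 + P)²) (l(P) = 8 - (P + P)/(P + (P - 2)²) = 8 - 2*P/(P + (-2 + P)²))
A = 17232 (A = -228*15 + 20652 = -3420 + 20652 = 17232)
√(A + l(-57)) = √(17232 + 2*(3*(-57) + 4*(-2 - 57)²)/(-57 + (-2 - 57)²)) = √(17232 + 2*(-171 + 4*(-59)²)/(-57 + (-59)²)) = √(17232 + 2*(-171 + 4*3481)/(-57 + 3481)) = √(17232 + 2*(-171 + 13924)/3424) = √(17232 + 2*(1/3424)*13753) = √(17232 + 13753/1712) = √(29514937/1712) = √3158098259/428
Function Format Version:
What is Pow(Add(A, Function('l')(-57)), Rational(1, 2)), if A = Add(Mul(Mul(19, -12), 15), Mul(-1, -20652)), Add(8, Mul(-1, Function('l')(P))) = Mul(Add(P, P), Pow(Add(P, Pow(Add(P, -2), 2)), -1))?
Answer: Mul(Rational(1, 428), Pow(3158098259, Rational(1, 2))) ≈ 131.30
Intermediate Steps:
Function('l')(P) = Add(8, Mul(-2, P, Pow(Add(P, Pow(Add(-2, P), 2)), -1))) (Function('l')(P) = Add(8, Mul(-1, Mul(Add(P, P), Pow(Add(P, Pow(Add(P, -2), 2)), -1)))) = Add(8, Mul(-1, Mul(Mul(2, P), Pow(Add(P, Pow(Add(-2, P), 2)), -1)))) = Add(8, Mul(-1, Mul(2, P, Pow(Add(P, Pow(Add(-2, P), 2)), -1)))) = Add(8, Mul(-2, P, Pow(Add(P, Pow(Add(-2, P), 2)), -1))))
A = 17232 (A = Add(Mul(-228, 15), 20652) = Add(-3420, 20652) = 17232)
Pow(Add(A, Function('l')(-57)), Rational(1, 2)) = Pow(Add(17232, Mul(2, Pow(Add(-57, Pow(Add(-2, -57), 2)), -1), Add(Mul(3, -57), Mul(4, Pow(Add(-2, -57), 2))))), Rational(1, 2)) = Pow(Add(17232, Mul(2, Pow(Add(-57, Pow(-59, 2)), -1), Add(-171, Mul(4, Pow(-59, 2))))), Rational(1, 2)) = Pow(Add(17232, Mul(2, Pow(Add(-57, 3481), -1), Add(-171, Mul(4, 3481)))), Rational(1, 2)) = Pow(Add(17232, Mul(2, Pow(3424, -1), Add(-171, 13924))), Rational(1, 2)) = Pow(Add(17232, Mul(2, Rational(1, 3424), 13753)), Rational(1, 2)) = Pow(Add(17232, Rational(13753, 1712)), Rational(1, 2)) = Pow(Rational(29514937, 1712), Rational(1, 2)) = Mul(Rational(1, 428), Pow(3158098259, Rational(1, 2)))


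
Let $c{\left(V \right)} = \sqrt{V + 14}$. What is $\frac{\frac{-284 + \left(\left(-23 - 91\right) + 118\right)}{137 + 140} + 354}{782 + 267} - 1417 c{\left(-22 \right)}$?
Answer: $\frac{97778}{290573} - 2834 i \sqrt{2} \approx 0.3365 - 4007.9 i$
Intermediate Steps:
$c{\left(V \right)} = \sqrt{14 + V}$
$\frac{\frac{-284 + \left(\left(-23 - 91\right) + 118\right)}{137 + 140} + 354}{782 + 267} - 1417 c{\left(-22 \right)} = \frac{\frac{-284 + \left(\left(-23 - 91\right) + 118\right)}{137 + 140} + 354}{782 + 267} - 1417 \sqrt{14 - 22} = \frac{\frac{-284 + \left(-114 + 118\right)}{277} + 354}{1049} - 1417 \sqrt{-8} = \left(\left(-284 + 4\right) \frac{1}{277} + 354\right) \frac{1}{1049} - 1417 \cdot 2 i \sqrt{2} = \left(\left(-280\right) \frac{1}{277} + 354\right) \frac{1}{1049} - 2834 i \sqrt{2} = \left(- \frac{280}{277} + 354\right) \frac{1}{1049} - 2834 i \sqrt{2} = \frac{97778}{277} \cdot \frac{1}{1049} - 2834 i \sqrt{2} = \frac{97778}{290573} - 2834 i \sqrt{2}$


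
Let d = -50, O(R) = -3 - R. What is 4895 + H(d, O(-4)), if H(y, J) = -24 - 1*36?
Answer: 4835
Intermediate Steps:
H(y, J) = -60 (H(y, J) = -24 - 36 = -60)
4895 + H(d, O(-4)) = 4895 - 60 = 4835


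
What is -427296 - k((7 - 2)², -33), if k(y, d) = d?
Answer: -427263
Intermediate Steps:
-427296 - k((7 - 2)², -33) = -427296 - 1*(-33) = -427296 + 33 = -427263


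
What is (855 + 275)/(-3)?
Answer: -1130/3 ≈ -376.67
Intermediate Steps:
(855 + 275)/(-3) = -1/3*1130 = -1130/3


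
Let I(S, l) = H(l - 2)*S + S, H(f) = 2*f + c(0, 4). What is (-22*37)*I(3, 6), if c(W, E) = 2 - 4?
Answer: -17094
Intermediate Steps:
c(W, E) = -2
H(f) = -2 + 2*f (H(f) = 2*f - 2 = -2 + 2*f)
I(S, l) = S + S*(-6 + 2*l) (I(S, l) = (-2 + 2*(l - 2))*S + S = (-2 + 2*(-2 + l))*S + S = (-2 + (-4 + 2*l))*S + S = (-6 + 2*l)*S + S = S*(-6 + 2*l) + S = S + S*(-6 + 2*l))
(-22*37)*I(3, 6) = (-22*37)*(3*(-5 + 2*6)) = -2442*(-5 + 12) = -2442*7 = -814*21 = -17094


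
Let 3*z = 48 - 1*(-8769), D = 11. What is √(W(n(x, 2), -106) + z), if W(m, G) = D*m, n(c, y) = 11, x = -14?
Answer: 6*√85 ≈ 55.317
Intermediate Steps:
W(m, G) = 11*m
z = 2939 (z = (48 - 1*(-8769))/3 = (48 + 8769)/3 = (⅓)*8817 = 2939)
√(W(n(x, 2), -106) + z) = √(11*11 + 2939) = √(121 + 2939) = √3060 = 6*√85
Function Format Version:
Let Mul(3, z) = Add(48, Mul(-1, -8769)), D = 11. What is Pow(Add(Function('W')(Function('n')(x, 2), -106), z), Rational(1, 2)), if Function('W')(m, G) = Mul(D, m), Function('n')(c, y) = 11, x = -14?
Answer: Mul(6, Pow(85, Rational(1, 2))) ≈ 55.317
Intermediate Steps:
Function('W')(m, G) = Mul(11, m)
z = 2939 (z = Mul(Rational(1, 3), Add(48, Mul(-1, -8769))) = Mul(Rational(1, 3), Add(48, 8769)) = Mul(Rational(1, 3), 8817) = 2939)
Pow(Add(Function('W')(Function('n')(x, 2), -106), z), Rational(1, 2)) = Pow(Add(Mul(11, 11), 2939), Rational(1, 2)) = Pow(Add(121, 2939), Rational(1, 2)) = Pow(3060, Rational(1, 2)) = Mul(6, Pow(85, Rational(1, 2)))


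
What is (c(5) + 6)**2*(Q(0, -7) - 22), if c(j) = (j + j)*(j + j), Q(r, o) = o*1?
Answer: -325844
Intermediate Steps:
Q(r, o) = o
c(j) = 4*j**2 (c(j) = (2*j)*(2*j) = 4*j**2)
(c(5) + 6)**2*(Q(0, -7) - 22) = (4*5**2 + 6)**2*(-7 - 22) = (4*25 + 6)**2*(-29) = (100 + 6)**2*(-29) = 106**2*(-29) = 11236*(-29) = -325844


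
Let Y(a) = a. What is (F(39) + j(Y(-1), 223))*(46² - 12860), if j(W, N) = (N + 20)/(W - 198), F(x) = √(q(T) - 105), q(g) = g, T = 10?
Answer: 2610792/199 - 10744*I*√95 ≈ 13120.0 - 1.0472e+5*I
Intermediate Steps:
F(x) = I*√95 (F(x) = √(10 - 105) = √(-95) = I*√95)
j(W, N) = (20 + N)/(-198 + W)
(F(39) + j(Y(-1), 223))*(46² - 12860) = (I*√95 + (20 + 223)/(-198 - 1))*(46² - 12860) = (I*√95 + 243/(-199))*(2116 - 12860) = (I*√95 - 1/199*243)*(-10744) = (I*√95 - 243/199)*(-10744) = (-243/199 + I*√95)*(-10744) = 2610792/199 - 10744*I*√95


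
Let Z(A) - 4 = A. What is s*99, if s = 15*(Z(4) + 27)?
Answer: 51975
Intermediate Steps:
Z(A) = 4 + A
s = 525 (s = 15*((4 + 4) + 27) = 15*(8 + 27) = 15*35 = 525)
s*99 = 525*99 = 51975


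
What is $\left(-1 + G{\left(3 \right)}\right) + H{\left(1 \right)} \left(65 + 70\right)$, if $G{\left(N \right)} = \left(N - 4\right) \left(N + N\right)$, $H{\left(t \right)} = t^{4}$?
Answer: $128$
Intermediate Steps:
$G{\left(N \right)} = 2 N \left(-4 + N\right)$ ($G{\left(N \right)} = \left(-4 + N\right) 2 N = 2 N \left(-4 + N\right)$)
$\left(-1 + G{\left(3 \right)}\right) + H{\left(1 \right)} \left(65 + 70\right) = \left(-1 + 2 \cdot 3 \left(-4 + 3\right)\right) + 1^{4} \left(65 + 70\right) = \left(-1 + 2 \cdot 3 \left(-1\right)\right) + 1 \cdot 135 = \left(-1 - 6\right) + 135 = -7 + 135 = 128$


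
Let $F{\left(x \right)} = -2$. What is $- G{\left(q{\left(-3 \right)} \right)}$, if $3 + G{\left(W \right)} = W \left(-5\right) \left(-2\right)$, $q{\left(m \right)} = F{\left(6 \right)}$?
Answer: $23$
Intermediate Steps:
$q{\left(m \right)} = -2$
$G{\left(W \right)} = -3 + 10 W$ ($G{\left(W \right)} = -3 + W \left(-5\right) \left(-2\right) = -3 + - 5 W \left(-2\right) = -3 + 10 W$)
$- G{\left(q{\left(-3 \right)} \right)} = - (-3 + 10 \left(-2\right)) = - (-3 - 20) = \left(-1\right) \left(-23\right) = 23$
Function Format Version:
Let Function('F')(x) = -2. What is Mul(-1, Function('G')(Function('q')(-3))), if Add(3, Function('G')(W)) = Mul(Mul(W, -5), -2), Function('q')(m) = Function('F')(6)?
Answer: 23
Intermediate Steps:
Function('q')(m) = -2
Function('G')(W) = Add(-3, Mul(10, W)) (Function('G')(W) = Add(-3, Mul(Mul(W, -5), -2)) = Add(-3, Mul(Mul(-5, W), -2)) = Add(-3, Mul(10, W)))
Mul(-1, Function('G')(Function('q')(-3))) = Mul(-1, Add(-3, Mul(10, -2))) = Mul(-1, Add(-3, -20)) = Mul(-1, -23) = 23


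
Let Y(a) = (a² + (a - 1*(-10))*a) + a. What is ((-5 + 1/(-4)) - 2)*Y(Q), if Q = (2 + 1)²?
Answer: -7569/4 ≈ -1892.3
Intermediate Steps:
Q = 9 (Q = 3² = 9)
Y(a) = a + a² + a*(10 + a) (Y(a) = (a² + (a + 10)*a) + a = (a² + (10 + a)*a) + a = (a² + a*(10 + a)) + a = a + a² + a*(10 + a))
((-5 + 1/(-4)) - 2)*Y(Q) = ((-5 + 1/(-4)) - 2)*(9*(11 + 2*9)) = ((-5 + 1*(-¼)) - 2)*(9*(11 + 18)) = ((-5 - ¼) - 2)*(9*29) = (-21/4 - 2)*261 = -29/4*261 = -7569/4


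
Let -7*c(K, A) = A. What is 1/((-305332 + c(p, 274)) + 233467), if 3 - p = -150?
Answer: -7/503329 ≈ -1.3907e-5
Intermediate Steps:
p = 153 (p = 3 - 1*(-150) = 3 + 150 = 153)
c(K, A) = -A/7
1/((-305332 + c(p, 274)) + 233467) = 1/((-305332 - ⅐*274) + 233467) = 1/((-305332 - 274/7) + 233467) = 1/(-2137598/7 + 233467) = 1/(-503329/7) = -7/503329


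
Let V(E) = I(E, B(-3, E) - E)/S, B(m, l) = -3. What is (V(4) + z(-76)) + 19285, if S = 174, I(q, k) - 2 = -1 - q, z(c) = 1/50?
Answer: 13981627/725 ≈ 19285.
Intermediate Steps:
z(c) = 1/50
I(q, k) = 1 - q (I(q, k) = 2 + (-1 - q) = 1 - q)
V(E) = 1/174 - E/174 (V(E) = (1 - E)/174 = (1 - E)*(1/174) = 1/174 - E/174)
(V(4) + z(-76)) + 19285 = ((1/174 - 1/174*4) + 1/50) + 19285 = ((1/174 - 2/87) + 1/50) + 19285 = (-1/58 + 1/50) + 19285 = 2/725 + 19285 = 13981627/725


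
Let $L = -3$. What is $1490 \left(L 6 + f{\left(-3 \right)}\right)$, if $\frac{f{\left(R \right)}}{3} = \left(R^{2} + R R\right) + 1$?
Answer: $58110$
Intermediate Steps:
$f{\left(R \right)} = 3 + 6 R^{2}$ ($f{\left(R \right)} = 3 \left(\left(R^{2} + R R\right) + 1\right) = 3 \left(\left(R^{2} + R^{2}\right) + 1\right) = 3 \left(2 R^{2} + 1\right) = 3 \left(1 + 2 R^{2}\right) = 3 + 6 R^{2}$)
$1490 \left(L 6 + f{\left(-3 \right)}\right) = 1490 \left(\left(-3\right) 6 + \left(3 + 6 \left(-3\right)^{2}\right)\right) = 1490 \left(-18 + \left(3 + 6 \cdot 9\right)\right) = 1490 \left(-18 + \left(3 + 54\right)\right) = 1490 \left(-18 + 57\right) = 1490 \cdot 39 = 58110$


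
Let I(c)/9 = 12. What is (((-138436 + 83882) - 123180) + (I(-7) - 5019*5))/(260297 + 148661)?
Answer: -202721/408958 ≈ -0.49570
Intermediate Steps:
I(c) = 108 (I(c) = 9*12 = 108)
(((-138436 + 83882) - 123180) + (I(-7) - 5019*5))/(260297 + 148661) = (((-138436 + 83882) - 123180) + (108 - 5019*5))/(260297 + 148661) = ((-54554 - 123180) + (108 - 239*105))/408958 = (-177734 + (108 - 25095))*(1/408958) = (-177734 - 24987)*(1/408958) = -202721*1/408958 = -202721/408958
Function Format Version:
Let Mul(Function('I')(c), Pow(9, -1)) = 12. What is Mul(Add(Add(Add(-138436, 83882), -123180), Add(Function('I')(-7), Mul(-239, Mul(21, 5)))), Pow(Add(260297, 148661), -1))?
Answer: Rational(-202721, 408958) ≈ -0.49570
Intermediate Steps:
Function('I')(c) = 108 (Function('I')(c) = Mul(9, 12) = 108)
Mul(Add(Add(Add(-138436, 83882), -123180), Add(Function('I')(-7), Mul(-239, Mul(21, 5)))), Pow(Add(260297, 148661), -1)) = Mul(Add(Add(Add(-138436, 83882), -123180), Add(108, Mul(-239, Mul(21, 5)))), Pow(Add(260297, 148661), -1)) = Mul(Add(Add(-54554, -123180), Add(108, Mul(-239, 105))), Pow(408958, -1)) = Mul(Add(-177734, Add(108, -25095)), Rational(1, 408958)) = Mul(Add(-177734, -24987), Rational(1, 408958)) = Mul(-202721, Rational(1, 408958)) = Rational(-202721, 408958)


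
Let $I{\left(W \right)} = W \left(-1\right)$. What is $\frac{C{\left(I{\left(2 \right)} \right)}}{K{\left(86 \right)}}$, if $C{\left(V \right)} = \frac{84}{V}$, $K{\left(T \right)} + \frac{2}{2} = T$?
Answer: $- \frac{42}{85} \approx -0.49412$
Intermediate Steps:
$I{\left(W \right)} = - W$
$K{\left(T \right)} = -1 + T$
$\frac{C{\left(I{\left(2 \right)} \right)}}{K{\left(86 \right)}} = \frac{84 \frac{1}{\left(-1\right) 2}}{-1 + 86} = \frac{84 \frac{1}{-2}}{85} = 84 \left(- \frac{1}{2}\right) \frac{1}{85} = \left(-42\right) \frac{1}{85} = - \frac{42}{85}$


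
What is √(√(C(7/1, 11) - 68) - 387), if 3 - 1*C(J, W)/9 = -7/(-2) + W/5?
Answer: √(-38700 + 10*I*√9230)/10 ≈ 0.24416 + 19.674*I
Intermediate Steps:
C(J, W) = -9/2 - 9*W/5 (C(J, W) = 27 - 9*(-7/(-2) + W/5) = 27 - 9*(-7*(-½) + W*(⅕)) = 27 - 9*(7/2 + W/5) = 27 + (-63/2 - 9*W/5) = -9/2 - 9*W/5)
√(√(C(7/1, 11) - 68) - 387) = √(√((-9/2 - 9/5*11) - 68) - 387) = √(√((-9/2 - 99/5) - 68) - 387) = √(√(-243/10 - 68) - 387) = √(√(-923/10) - 387) = √(I*√9230/10 - 387) = √(-387 + I*√9230/10)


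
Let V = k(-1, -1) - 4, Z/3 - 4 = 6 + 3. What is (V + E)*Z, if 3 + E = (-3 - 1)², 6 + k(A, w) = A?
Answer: 78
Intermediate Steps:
k(A, w) = -6 + A
Z = 39 (Z = 12 + 3*(6 + 3) = 12 + 3*9 = 12 + 27 = 39)
E = 13 (E = -3 + (-3 - 1)² = -3 + (-4)² = -3 + 16 = 13)
V = -11 (V = (-6 - 1) - 4 = -7 - 4 = -11)
(V + E)*Z = (-11 + 13)*39 = 2*39 = 78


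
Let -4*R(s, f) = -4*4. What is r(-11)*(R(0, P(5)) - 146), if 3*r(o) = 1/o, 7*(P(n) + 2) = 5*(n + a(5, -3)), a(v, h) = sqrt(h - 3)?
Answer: 142/33 ≈ 4.3030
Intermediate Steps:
a(v, h) = sqrt(-3 + h)
P(n) = -2 + 5*n/7 + 5*I*sqrt(6)/7 (P(n) = -2 + (5*(n + sqrt(-3 - 3)))/7 = -2 + (5*(n + sqrt(-6)))/7 = -2 + (5*(n + I*sqrt(6)))/7 = -2 + (5*n + 5*I*sqrt(6))/7 = -2 + (5*n/7 + 5*I*sqrt(6)/7) = -2 + 5*n/7 + 5*I*sqrt(6)/7)
R(s, f) = 4 (R(s, f) = -(-1)*4 = -1/4*(-16) = 4)
r(o) = 1/(3*o)
r(-11)*(R(0, P(5)) - 146) = ((1/3)/(-11))*(4 - 146) = ((1/3)*(-1/11))*(-142) = -1/33*(-142) = 142/33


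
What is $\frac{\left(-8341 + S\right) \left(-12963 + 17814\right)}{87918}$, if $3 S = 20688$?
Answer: $- \frac{2336565}{29306} \approx -79.73$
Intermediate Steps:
$S = 6896$ ($S = \frac{1}{3} \cdot 20688 = 6896$)
$\frac{\left(-8341 + S\right) \left(-12963 + 17814\right)}{87918} = \frac{\left(-8341 + 6896\right) \left(-12963 + 17814\right)}{87918} = \left(-1445\right) 4851 \cdot \frac{1}{87918} = \left(-7009695\right) \frac{1}{87918} = - \frac{2336565}{29306}$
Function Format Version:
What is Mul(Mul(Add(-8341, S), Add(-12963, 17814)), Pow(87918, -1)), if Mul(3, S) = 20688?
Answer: Rational(-2336565, 29306) ≈ -79.730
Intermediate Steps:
S = 6896 (S = Mul(Rational(1, 3), 20688) = 6896)
Mul(Mul(Add(-8341, S), Add(-12963, 17814)), Pow(87918, -1)) = Mul(Mul(Add(-8341, 6896), Add(-12963, 17814)), Pow(87918, -1)) = Mul(Mul(-1445, 4851), Rational(1, 87918)) = Mul(-7009695, Rational(1, 87918)) = Rational(-2336565, 29306)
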